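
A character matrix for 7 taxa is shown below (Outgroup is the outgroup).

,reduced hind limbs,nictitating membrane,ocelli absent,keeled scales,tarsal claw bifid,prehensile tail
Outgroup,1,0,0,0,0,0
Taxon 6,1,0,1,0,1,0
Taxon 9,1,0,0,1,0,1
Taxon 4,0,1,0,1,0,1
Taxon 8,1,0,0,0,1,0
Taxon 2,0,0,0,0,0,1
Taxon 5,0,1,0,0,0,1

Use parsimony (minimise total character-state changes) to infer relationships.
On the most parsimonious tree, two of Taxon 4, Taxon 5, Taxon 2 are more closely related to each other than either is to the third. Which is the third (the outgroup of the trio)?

Character polarity is set by the outgroup: the derived state is whichever differs from the outgroup's state, so for reduced hind limbs the derived state is '0', and for the remaining characters it is '1'.
reduced hind limbs (derived state '0') is shared by Taxon 2, Taxon 4, and Taxon 5 — a synapomorphy uniting that clade.
Only Taxon 4 and Taxon 5 show the derived state '1' for nictitating membrane, supporting them as a clade.
ocelli absent (derived state '1') is unique to Taxon 6 (autapomorphy; uninformative for grouping).
keeled scales groups Taxon 4 and Taxon 9, which is incompatible with the clades supported by the remaining characters; treating it as convergent (homoplasy) costs fewer steps than any alternative tree.
Only Taxon 6 and Taxon 8 show the derived state '1' for tarsal claw bifid, supporting them as a clade.
prehensile tail: derived state '1' in Taxon 2, Taxon 4, Taxon 5, and Taxon 9 only — synapomorphy for {Taxon 2, Taxon 4, Taxon 5, Taxon 9}.
Most parsimonious ingroup topology: ((Taxon 6,Taxon 8),(Taxon 9,((Taxon 4,Taxon 5),Taxon 2))).
Taxon 5 and Taxon 4 share a more recent common ancestor with each other than either does with Taxon 2, so Taxon 2 is the least closely related of the three.

Taxon 2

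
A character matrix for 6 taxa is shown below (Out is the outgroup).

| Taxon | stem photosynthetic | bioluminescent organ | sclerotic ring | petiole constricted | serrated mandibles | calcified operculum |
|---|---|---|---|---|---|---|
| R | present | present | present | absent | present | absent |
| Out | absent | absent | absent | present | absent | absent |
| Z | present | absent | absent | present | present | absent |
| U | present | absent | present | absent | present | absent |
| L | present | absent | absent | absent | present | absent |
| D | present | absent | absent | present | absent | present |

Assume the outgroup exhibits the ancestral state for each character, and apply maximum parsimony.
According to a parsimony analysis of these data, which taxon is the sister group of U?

R

Character polarity is set by the outgroup: the derived state is whichever differs from the outgroup's state, so for petiole constricted the derived state is 'absent', and for the remaining characters it is 'present'.
stem photosynthetic (derived state 'present') is shared by all ingroup taxa — unites the whole ingroup.
bioluminescent organ: derived state 'present' in R only — an autapomorphy, so it tells us nothing about relationships among taxa.
sclerotic ring: derived state 'present' in R and U only — synapomorphy for {R, U}.
petiole constricted (derived state 'absent') is shared by L, R, and U — a synapomorphy uniting that clade.
Only L, R, U, and Z show the derived state 'present' for serrated mandibles, supporting them as a clade.
calcified operculum (derived state 'present') is unique to D (autapomorphy; uninformative for grouping).
Most parsimonious ingroup topology: (((L,(R,U)),Z),D).
U and R form a cherry on this tree, so they are sister taxa.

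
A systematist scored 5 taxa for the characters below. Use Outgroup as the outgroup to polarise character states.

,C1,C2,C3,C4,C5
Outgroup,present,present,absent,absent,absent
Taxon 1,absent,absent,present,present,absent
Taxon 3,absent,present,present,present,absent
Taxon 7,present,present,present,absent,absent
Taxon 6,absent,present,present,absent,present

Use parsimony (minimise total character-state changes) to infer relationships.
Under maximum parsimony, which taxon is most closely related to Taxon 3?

Character polarity is set by the outgroup: the derived state is whichever differs from the outgroup's state, so for C1, C2 the derived state is 'absent', and for the remaining characters it is 'present'.
C1: derived state 'absent' in Taxon 1, Taxon 3, and Taxon 6 only — synapomorphy for {Taxon 1, Taxon 3, Taxon 6}.
C2: derived state 'absent' in Taxon 1 only — an autapomorphy, so it tells us nothing about relationships among taxa.
All ingroup taxa share the derived state 'present' for C3; it defines the ingroup but does not resolve relationships within it.
Only Taxon 1 and Taxon 3 show the derived state 'present' for C4, supporting them as a clade.
C5: derived state 'present' in Taxon 6 only — an autapomorphy, so it tells us nothing about relationships among taxa.
Most parsimonious ingroup topology: (((Taxon 1,Taxon 3),Taxon 6),Taxon 7).
Taxon 3 and Taxon 1 form a cherry on this tree, so they are sister taxa.

Taxon 1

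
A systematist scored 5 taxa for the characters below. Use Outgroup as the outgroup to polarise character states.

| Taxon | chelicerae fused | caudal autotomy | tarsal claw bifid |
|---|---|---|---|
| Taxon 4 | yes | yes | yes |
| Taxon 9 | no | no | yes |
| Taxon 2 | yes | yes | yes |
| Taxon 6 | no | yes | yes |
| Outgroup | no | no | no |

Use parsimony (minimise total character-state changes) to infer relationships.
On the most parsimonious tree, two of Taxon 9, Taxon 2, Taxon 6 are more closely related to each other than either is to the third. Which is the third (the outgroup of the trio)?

Taxon 9

The outgroup has state 'no' for every character, so 'yes' is the derived state throughout.
chelicerae fused: derived state 'yes' in Taxon 2 and Taxon 4 only — synapomorphy for {Taxon 2, Taxon 4}.
Only Taxon 2, Taxon 4, and Taxon 6 show the derived state 'yes' for caudal autotomy, supporting them as a clade.
All ingroup taxa share the derived state 'yes' for tarsal claw bifid; it defines the ingroup but does not resolve relationships within it.
Most parsimonious ingroup topology: ((Taxon 6,(Taxon 4,Taxon 2)),Taxon 9).
Taxon 2 and Taxon 6 share a more recent common ancestor with each other than either does with Taxon 9, so Taxon 9 is the least closely related of the three.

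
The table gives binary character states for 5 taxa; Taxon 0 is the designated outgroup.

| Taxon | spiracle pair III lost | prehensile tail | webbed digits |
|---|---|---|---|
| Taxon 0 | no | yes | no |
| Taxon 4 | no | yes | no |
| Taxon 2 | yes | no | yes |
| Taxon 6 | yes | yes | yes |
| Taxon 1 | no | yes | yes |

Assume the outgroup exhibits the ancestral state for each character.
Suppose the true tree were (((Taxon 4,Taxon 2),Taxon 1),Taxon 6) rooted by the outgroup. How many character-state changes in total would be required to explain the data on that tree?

Map each character onto (((Taxon 4,Taxon 2),Taxon 1),Taxon 6) (rooted by Taxon 0) and count the minimum state changes it requires (Fitch parsimony):
spiracle pair III lost: 2; prehensile tail: 1; webbed digits: 2.
Total tree length = 5.

5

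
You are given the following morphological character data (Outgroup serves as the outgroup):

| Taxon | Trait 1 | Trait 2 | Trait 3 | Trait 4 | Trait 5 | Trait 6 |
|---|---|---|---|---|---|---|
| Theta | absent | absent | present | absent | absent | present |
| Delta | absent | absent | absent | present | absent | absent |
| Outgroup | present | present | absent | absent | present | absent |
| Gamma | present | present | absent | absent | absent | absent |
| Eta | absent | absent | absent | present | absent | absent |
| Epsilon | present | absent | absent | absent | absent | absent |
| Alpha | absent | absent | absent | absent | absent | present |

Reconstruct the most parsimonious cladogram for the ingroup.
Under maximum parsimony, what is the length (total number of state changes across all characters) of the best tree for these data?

6

Character polarity is set by the outgroup: the derived state is whichever differs from the outgroup's state, so for Trait 1, Trait 2, Trait 5 the derived state is 'absent', and for the remaining characters it is 'present'.
Trait 1 (derived state 'absent') is shared by Alpha, Delta, Eta, and Theta — a synapomorphy uniting that clade.
Only Alpha, Delta, Epsilon, Eta, and Theta show the derived state 'absent' for Trait 2, supporting them as a clade.
Trait 3: derived state 'present' in Theta only — an autapomorphy, so it tells us nothing about relationships among taxa.
Only Delta and Eta show the derived state 'present' for Trait 4, supporting them as a clade.
Trait 5 (derived state 'absent') is shared by all ingroup taxa — unites the whole ingroup.
Trait 6: derived state 'present' in Alpha and Theta only — synapomorphy for {Alpha, Theta}.
Most parsimonious ingroup topology: ((((Delta,Eta),(Alpha,Theta)),Epsilon),Gamma).
Changes per character on this tree: Trait 1: 1; Trait 2: 1; Trait 3: 1; Trait 4: 1; Trait 5: 1; Trait 6: 1.
Total = 6.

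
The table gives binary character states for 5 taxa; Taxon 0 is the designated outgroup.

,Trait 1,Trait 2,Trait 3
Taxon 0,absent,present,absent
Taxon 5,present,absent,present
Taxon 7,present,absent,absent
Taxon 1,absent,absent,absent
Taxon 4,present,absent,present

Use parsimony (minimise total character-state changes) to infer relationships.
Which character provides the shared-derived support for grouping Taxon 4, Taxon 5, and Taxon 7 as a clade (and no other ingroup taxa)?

Trait 1

Character polarity is set by the outgroup: the derived state is whichever differs from the outgroup's state, so for Trait 2 the derived state is 'absent', and for the remaining characters it is 'present'.
Trait 1: derived state 'present' in Taxon 4, Taxon 5, and Taxon 7 only — synapomorphy for {Taxon 4, Taxon 5, Taxon 7}.
All ingroup taxa share the derived state 'absent' for Trait 2; it defines the ingroup but does not resolve relationships within it.
Trait 3: derived state 'present' in Taxon 4 and Taxon 5 only — synapomorphy for {Taxon 4, Taxon 5}.
Most parsimonious ingroup topology: (Taxon 1,((Taxon 5,Taxon 4),Taxon 7)).
The clade {Taxon 4, Taxon 5, Taxon 7} is supported by Trait 1: its derived state 'present' occurs in exactly those taxa and in no other taxon (including the outgroup).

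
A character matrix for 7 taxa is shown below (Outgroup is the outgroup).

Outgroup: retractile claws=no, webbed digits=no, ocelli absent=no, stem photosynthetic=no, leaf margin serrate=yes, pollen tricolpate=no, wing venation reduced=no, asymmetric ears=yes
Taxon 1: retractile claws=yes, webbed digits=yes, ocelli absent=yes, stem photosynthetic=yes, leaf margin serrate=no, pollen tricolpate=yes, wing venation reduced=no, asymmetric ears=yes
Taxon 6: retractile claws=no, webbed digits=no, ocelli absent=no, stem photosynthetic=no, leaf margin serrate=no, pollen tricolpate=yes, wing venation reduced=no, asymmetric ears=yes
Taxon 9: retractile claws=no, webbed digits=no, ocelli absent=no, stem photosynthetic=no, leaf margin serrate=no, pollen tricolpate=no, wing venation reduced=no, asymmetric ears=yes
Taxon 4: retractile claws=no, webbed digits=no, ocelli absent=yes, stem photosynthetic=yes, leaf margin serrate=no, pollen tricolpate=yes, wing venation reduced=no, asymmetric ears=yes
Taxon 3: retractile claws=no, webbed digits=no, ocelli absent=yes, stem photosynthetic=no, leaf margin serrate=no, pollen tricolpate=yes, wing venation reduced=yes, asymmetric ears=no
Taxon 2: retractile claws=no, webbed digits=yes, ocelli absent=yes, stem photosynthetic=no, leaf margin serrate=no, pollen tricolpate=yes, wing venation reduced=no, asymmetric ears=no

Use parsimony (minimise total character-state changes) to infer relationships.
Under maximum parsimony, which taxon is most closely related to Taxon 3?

Character polarity is set by the outgroup: the derived state is whichever differs from the outgroup's state, so for leaf margin serrate, asymmetric ears the derived state is 'no', and for the remaining characters it is 'yes'.
retractile claws: derived state 'yes' in Taxon 1 only — an autapomorphy, so it tells us nothing about relationships among taxa.
webbed digits (state 'yes') occurs in Taxon 1 and Taxon 2 but conflicts with the nesting implied by the other characters — most parsimoniously interpreted as homoplasy.
ocelli absent (derived state 'yes') is shared by Taxon 1, Taxon 2, Taxon 3, and Taxon 4 — a synapomorphy uniting that clade.
stem photosynthetic: derived state 'yes' in Taxon 1 and Taxon 4 only — synapomorphy for {Taxon 1, Taxon 4}.
All ingroup taxa share the derived state 'no' for leaf margin serrate; it defines the ingroup but does not resolve relationships within it.
pollen tricolpate: derived state 'yes' in Taxon 1, Taxon 2, Taxon 3, Taxon 4, and Taxon 6 only — synapomorphy for {Taxon 1, Taxon 2, Taxon 3, Taxon 4, Taxon 6}.
wing venation reduced (derived state 'yes') is unique to Taxon 3 (autapomorphy; uninformative for grouping).
Only Taxon 2 and Taxon 3 show the derived state 'no' for asymmetric ears, supporting them as a clade.
Most parsimonious ingroup topology: ((((Taxon 1,Taxon 4),(Taxon 3,Taxon 2)),Taxon 6),Taxon 9).
Taxon 3 and Taxon 2 form a cherry on this tree, so they are sister taxa.

Taxon 2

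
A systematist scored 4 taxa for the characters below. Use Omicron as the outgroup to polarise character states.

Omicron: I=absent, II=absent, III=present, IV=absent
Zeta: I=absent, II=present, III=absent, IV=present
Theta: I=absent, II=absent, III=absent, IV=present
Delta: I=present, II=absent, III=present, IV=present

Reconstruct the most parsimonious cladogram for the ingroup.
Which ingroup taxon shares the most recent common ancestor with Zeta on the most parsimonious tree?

Character polarity is set by the outgroup: the derived state is whichever differs from the outgroup's state, so for III the derived state is 'absent', and for the remaining characters it is 'present'.
I: derived state 'present' in Delta only — an autapomorphy, so it tells us nothing about relationships among taxa.
II: derived state 'present' in Zeta only — an autapomorphy, so it tells us nothing about relationships among taxa.
Only Theta and Zeta show the derived state 'absent' for III, supporting them as a clade.
All ingroup taxa share the derived state 'present' for IV; it defines the ingroup but does not resolve relationships within it.
Most parsimonious ingroup topology: ((Zeta,Theta),Delta).
Zeta and Theta form a cherry on this tree, so they are sister taxa.

Theta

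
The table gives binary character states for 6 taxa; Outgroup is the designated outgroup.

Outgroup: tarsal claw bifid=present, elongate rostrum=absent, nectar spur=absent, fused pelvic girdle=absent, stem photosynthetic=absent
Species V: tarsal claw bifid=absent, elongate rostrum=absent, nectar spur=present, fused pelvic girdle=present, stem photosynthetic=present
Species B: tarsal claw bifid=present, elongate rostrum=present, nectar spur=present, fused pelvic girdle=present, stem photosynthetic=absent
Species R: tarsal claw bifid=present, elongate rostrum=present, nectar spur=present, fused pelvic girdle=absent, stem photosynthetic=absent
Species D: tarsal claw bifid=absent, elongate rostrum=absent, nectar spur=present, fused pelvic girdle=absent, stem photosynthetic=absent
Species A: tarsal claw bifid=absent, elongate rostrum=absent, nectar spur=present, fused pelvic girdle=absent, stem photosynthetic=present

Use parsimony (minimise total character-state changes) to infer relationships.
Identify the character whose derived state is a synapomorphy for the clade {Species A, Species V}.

Character polarity is set by the outgroup: the derived state is whichever differs from the outgroup's state, so for tarsal claw bifid the derived state is 'absent', and for the remaining characters it is 'present'.
tarsal claw bifid: derived state 'absent' in Species A, Species D, and Species V only — synapomorphy for {Species A, Species D, Species V}.
elongate rostrum (derived state 'present') is shared by Species B and Species R — a synapomorphy uniting that clade.
All ingroup taxa share the derived state 'present' for nectar spur; it defines the ingroup but does not resolve relationships within it.
fused pelvic girdle groups Species B and Species V, which is incompatible with the clades supported by the remaining characters; treating it as convergent (homoplasy) costs fewer steps than any alternative tree.
Only Species A and Species V show the derived state 'present' for stem photosynthetic, supporting them as a clade.
Most parsimonious ingroup topology: (((Species V,Species A),Species D),(Species B,Species R)).
The clade {Species A, Species V} is supported by stem photosynthetic: its derived state 'present' occurs in exactly those taxa and in no other taxon (including the outgroup).

stem photosynthetic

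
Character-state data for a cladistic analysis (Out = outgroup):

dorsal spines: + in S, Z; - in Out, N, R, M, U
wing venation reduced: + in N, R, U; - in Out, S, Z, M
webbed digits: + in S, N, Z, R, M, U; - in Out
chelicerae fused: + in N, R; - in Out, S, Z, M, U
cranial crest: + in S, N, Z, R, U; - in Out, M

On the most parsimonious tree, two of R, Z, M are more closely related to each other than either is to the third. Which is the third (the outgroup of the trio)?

M

The outgroup has state '-' for every character, so '+' is the derived state throughout.
dorsal spines: derived state '+' in S and Z only — synapomorphy for {S, Z}.
wing venation reduced (derived state '+') is shared by N, R, and U — a synapomorphy uniting that clade.
webbed digits (derived state '+') is shared by all ingroup taxa — unites the whole ingroup.
Only N and R show the derived state '+' for chelicerae fused, supporting them as a clade.
cranial crest: derived state '+' in N, R, S, U, and Z only — synapomorphy for {N, R, S, U, Z}.
Most parsimonious ingroup topology: (((S,Z),((N,R),U)),M).
R and Z share a more recent common ancestor with each other than either does with M, so M is the least closely related of the three.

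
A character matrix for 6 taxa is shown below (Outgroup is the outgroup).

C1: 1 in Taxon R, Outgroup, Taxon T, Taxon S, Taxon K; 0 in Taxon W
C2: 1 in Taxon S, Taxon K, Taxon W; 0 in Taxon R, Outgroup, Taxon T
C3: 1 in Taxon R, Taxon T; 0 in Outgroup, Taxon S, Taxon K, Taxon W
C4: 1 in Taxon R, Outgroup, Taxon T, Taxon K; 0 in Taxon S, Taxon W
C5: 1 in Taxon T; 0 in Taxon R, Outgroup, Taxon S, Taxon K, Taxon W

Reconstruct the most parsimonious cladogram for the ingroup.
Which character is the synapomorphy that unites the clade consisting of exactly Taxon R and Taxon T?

Character polarity is set by the outgroup: the derived state is whichever differs from the outgroup's state, so for C1, C4 the derived state is '0', and for the remaining characters it is '1'.
C1 (derived state '0') is unique to Taxon W (autapomorphy; uninformative for grouping).
C2 (derived state '1') is shared by Taxon K, Taxon S, and Taxon W — a synapomorphy uniting that clade.
C3: derived state '1' in Taxon R and Taxon T only — synapomorphy for {Taxon R, Taxon T}.
Only Taxon S and Taxon W show the derived state '0' for C4, supporting them as a clade.
C5 (derived state '1') is unique to Taxon T (autapomorphy; uninformative for grouping).
Most parsimonious ingroup topology: ((Taxon T,Taxon R),(Taxon K,(Taxon S,Taxon W))).
The clade {Taxon R, Taxon T} is supported by C3: its derived state '1' occurs in exactly those taxa and in no other taxon (including the outgroup).

C3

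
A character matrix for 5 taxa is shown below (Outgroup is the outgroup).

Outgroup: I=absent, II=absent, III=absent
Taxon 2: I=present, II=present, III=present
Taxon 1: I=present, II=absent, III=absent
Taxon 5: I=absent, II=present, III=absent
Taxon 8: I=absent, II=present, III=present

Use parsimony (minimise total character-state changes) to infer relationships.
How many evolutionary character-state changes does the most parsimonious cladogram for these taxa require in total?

The outgroup has state 'absent' for every character, so 'present' is the derived state throughout.
I groups Taxon 1 and Taxon 2, which is incompatible with the clades supported by the remaining characters; treating it as convergent (homoplasy) costs fewer steps than any alternative tree.
Only Taxon 2, Taxon 5, and Taxon 8 show the derived state 'present' for II, supporting them as a clade.
III: derived state 'present' in Taxon 2 and Taxon 8 only — synapomorphy for {Taxon 2, Taxon 8}.
Most parsimonious ingroup topology: (((Taxon 2,Taxon 8),Taxon 5),Taxon 1).
Changes per character on this tree: I: 2; II: 1; III: 1.
Total = 4.

4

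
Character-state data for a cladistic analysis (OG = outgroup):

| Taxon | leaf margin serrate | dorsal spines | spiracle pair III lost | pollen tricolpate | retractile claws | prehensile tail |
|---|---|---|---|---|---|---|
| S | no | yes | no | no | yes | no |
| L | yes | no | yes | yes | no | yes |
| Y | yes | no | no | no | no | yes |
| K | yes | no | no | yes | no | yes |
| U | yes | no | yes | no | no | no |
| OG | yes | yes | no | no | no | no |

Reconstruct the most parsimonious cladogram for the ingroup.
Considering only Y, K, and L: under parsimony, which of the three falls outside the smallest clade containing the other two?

Character polarity is set by the outgroup: the derived state is whichever differs from the outgroup's state, so for leaf margin serrate, dorsal spines the derived state is 'no', and for the remaining characters it is 'yes'.
leaf margin serrate (derived state 'no') is unique to S (autapomorphy; uninformative for grouping).
dorsal spines: derived state 'no' in K, L, U, and Y only — synapomorphy for {K, L, U, Y}.
spiracle pair III lost groups L and U, which is incompatible with the clades supported by the remaining characters; treating it as convergent (homoplasy) costs fewer steps than any alternative tree.
pollen tricolpate: derived state 'yes' in K and L only — synapomorphy for {K, L}.
retractile claws (derived state 'yes') is unique to S (autapomorphy; uninformative for grouping).
prehensile tail: derived state 'yes' in K, L, and Y only — synapomorphy for {K, L, Y}.
Most parsimonious ingroup topology: ((((L,K),Y),U),S).
K and L share a more recent common ancestor with each other than either does with Y, so Y is the least closely related of the three.

Y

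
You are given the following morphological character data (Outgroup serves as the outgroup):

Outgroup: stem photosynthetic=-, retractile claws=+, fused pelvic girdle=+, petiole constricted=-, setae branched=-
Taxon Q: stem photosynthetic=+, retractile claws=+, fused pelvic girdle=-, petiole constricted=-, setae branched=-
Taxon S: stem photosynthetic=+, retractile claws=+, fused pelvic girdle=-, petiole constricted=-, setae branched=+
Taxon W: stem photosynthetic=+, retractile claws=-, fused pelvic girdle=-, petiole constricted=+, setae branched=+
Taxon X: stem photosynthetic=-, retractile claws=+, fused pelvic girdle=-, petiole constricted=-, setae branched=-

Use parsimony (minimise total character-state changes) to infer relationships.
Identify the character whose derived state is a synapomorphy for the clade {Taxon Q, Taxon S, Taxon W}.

Character polarity is set by the outgroup: the derived state is whichever differs from the outgroup's state, so for retractile claws, fused pelvic girdle the derived state is '-', and for the remaining characters it is '+'.
Only Taxon Q, Taxon S, and Taxon W show the derived state '+' for stem photosynthetic, supporting them as a clade.
retractile claws (derived state '-') is unique to Taxon W (autapomorphy; uninformative for grouping).
fused pelvic girdle (derived state '-') is shared by all ingroup taxa — unites the whole ingroup.
petiole constricted (derived state '+') is unique to Taxon W (autapomorphy; uninformative for grouping).
Only Taxon S and Taxon W show the derived state '+' for setae branched, supporting them as a clade.
Most parsimonious ingroup topology: ((Taxon Q,(Taxon S,Taxon W)),Taxon X).
The clade {Taxon Q, Taxon S, Taxon W} is supported by stem photosynthetic: its derived state '+' occurs in exactly those taxa and in no other taxon (including the outgroup).

stem photosynthetic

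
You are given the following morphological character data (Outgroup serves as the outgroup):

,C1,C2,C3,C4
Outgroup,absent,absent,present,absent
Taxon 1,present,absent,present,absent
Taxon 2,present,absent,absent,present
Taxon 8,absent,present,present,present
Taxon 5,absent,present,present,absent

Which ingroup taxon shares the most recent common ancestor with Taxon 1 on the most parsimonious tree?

Taxon 2

Character polarity is set by the outgroup: the derived state is whichever differs from the outgroup's state, so for C3 the derived state is 'absent', and for the remaining characters it is 'present'.
Only Taxon 1 and Taxon 2 show the derived state 'present' for C1, supporting them as a clade.
C2 (derived state 'present') is shared by Taxon 5 and Taxon 8 — a synapomorphy uniting that clade.
C3: derived state 'absent' in Taxon 2 only — an autapomorphy, so it tells us nothing about relationships among taxa.
C4 (state 'present') occurs in Taxon 2 and Taxon 8 but conflicts with the nesting implied by the other characters — most parsimoniously interpreted as homoplasy.
Most parsimonious ingroup topology: ((Taxon 1,Taxon 2),(Taxon 8,Taxon 5)).
Taxon 1 and Taxon 2 form a cherry on this tree, so they are sister taxa.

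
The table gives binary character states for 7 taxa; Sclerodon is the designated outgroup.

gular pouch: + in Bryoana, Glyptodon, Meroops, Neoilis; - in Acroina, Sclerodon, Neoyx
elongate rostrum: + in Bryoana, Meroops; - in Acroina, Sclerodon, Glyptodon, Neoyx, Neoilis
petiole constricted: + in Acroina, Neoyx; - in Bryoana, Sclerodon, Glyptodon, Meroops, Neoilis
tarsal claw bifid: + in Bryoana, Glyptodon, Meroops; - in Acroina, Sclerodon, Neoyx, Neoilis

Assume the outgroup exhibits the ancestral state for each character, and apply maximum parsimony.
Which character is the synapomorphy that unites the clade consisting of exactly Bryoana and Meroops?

The outgroup has state '-' for every character, so '+' is the derived state throughout.
gular pouch (derived state '+') is shared by Bryoana, Glyptodon, Meroops, and Neoilis — a synapomorphy uniting that clade.
elongate rostrum (derived state '+') is shared by Bryoana and Meroops — a synapomorphy uniting that clade.
petiole constricted (derived state '+') is shared by Acroina and Neoyx — a synapomorphy uniting that clade.
Only Bryoana, Glyptodon, and Meroops show the derived state '+' for tarsal claw bifid, supporting them as a clade.
Most parsimonious ingroup topology: ((Neoyx,Acroina),(((Meroops,Bryoana),Glyptodon),Neoilis)).
The clade {Bryoana, Meroops} is supported by elongate rostrum: its derived state '+' occurs in exactly those taxa and in no other taxon (including the outgroup).

elongate rostrum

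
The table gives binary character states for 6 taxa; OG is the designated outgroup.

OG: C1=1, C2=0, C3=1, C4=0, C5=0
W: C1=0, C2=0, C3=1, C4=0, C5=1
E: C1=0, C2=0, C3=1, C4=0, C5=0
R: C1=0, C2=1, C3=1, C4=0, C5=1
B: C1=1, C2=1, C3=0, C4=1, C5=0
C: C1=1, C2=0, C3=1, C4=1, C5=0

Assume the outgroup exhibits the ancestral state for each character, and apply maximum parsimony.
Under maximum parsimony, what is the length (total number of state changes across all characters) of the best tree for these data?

Character polarity is set by the outgroup: the derived state is whichever differs from the outgroup's state, so for C1, C3 the derived state is '0', and for the remaining characters it is '1'.
C1: derived state '0' in E, R, and W only — synapomorphy for {E, R, W}.
C2 (state '1') occurs in B and R but conflicts with the nesting implied by the other characters — most parsimoniously interpreted as homoplasy.
C3 (derived state '0') is unique to B (autapomorphy; uninformative for grouping).
C4: derived state '1' in B and C only — synapomorphy for {B, C}.
Only R and W show the derived state '1' for C5, supporting them as a clade.
Most parsimonious ingroup topology: (((W,R),E),(B,C)).
Changes per character on this tree: C1: 1; C2: 2; C3: 1; C4: 1; C5: 1.
Total = 6.

6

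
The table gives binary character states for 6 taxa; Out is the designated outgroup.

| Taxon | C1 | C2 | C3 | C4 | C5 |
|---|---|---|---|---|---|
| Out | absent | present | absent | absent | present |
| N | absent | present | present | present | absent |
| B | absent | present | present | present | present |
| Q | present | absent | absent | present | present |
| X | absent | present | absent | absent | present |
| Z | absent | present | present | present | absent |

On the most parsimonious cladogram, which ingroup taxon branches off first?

Character polarity is set by the outgroup: the derived state is whichever differs from the outgroup's state, so for C2, C5 the derived state is 'absent', and for the remaining characters it is 'present'.
C1: derived state 'present' in Q only — an autapomorphy, so it tells us nothing about relationships among taxa.
C2: derived state 'absent' in Q only — an autapomorphy, so it tells us nothing about relationships among taxa.
C3: derived state 'present' in B, N, and Z only — synapomorphy for {B, N, Z}.
Only B, N, Q, and Z show the derived state 'present' for C4, supporting them as a clade.
C5 (derived state 'absent') is shared by N and Z — a synapomorphy uniting that clade.
Most parsimonious ingroup topology: ((((N,Z),B),Q),X).
X is sister to the clade containing all other ingroup taxa, so it is the earliest-diverging (most basal) ingroup lineage.

X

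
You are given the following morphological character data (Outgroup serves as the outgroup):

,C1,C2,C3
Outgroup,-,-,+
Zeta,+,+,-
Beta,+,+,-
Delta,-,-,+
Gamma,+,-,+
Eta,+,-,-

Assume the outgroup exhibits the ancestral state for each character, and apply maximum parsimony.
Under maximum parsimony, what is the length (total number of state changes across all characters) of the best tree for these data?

3

Character polarity is set by the outgroup: the derived state is whichever differs from the outgroup's state, so for C3 the derived state is '-', and for the remaining characters it is '+'.
C1: derived state '+' in Beta, Eta, Gamma, and Zeta only — synapomorphy for {Beta, Eta, Gamma, Zeta}.
Only Beta and Zeta show the derived state '+' for C2, supporting them as a clade.
C3 (derived state '-') is shared by Beta, Eta, and Zeta — a synapomorphy uniting that clade.
Most parsimonious ingroup topology: ((((Zeta,Beta),Eta),Gamma),Delta).
Changes per character on this tree: C1: 1; C2: 1; C3: 1.
Total = 3.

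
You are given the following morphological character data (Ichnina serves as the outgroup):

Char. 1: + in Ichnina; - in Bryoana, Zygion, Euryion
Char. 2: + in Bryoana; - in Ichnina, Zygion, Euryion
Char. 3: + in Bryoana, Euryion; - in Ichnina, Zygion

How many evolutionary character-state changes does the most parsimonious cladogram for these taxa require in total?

Character polarity is set by the outgroup: the derived state is whichever differs from the outgroup's state, so for Char. 1 the derived state is '-', and for the remaining characters it is '+'.
Char. 1 (derived state '-') is shared by all ingroup taxa — unites the whole ingroup.
Char. 2 (derived state '+') is unique to Bryoana (autapomorphy; uninformative for grouping).
Char. 3: derived state '+' in Bryoana and Euryion only — synapomorphy for {Bryoana, Euryion}.
Most parsimonious ingroup topology: ((Bryoana,Euryion),Zygion).
Changes per character on this tree: Char. 1: 1; Char. 2: 1; Char. 3: 1.
Total = 3.

3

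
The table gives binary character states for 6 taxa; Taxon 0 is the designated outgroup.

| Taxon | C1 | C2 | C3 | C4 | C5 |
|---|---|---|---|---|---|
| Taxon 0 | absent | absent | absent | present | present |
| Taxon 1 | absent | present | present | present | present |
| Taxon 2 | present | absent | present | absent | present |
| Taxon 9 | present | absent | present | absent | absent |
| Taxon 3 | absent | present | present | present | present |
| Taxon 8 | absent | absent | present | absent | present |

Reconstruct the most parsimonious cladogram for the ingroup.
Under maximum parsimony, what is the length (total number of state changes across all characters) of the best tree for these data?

Character polarity is set by the outgroup: the derived state is whichever differs from the outgroup's state, so for C4, C5 the derived state is 'absent', and for the remaining characters it is 'present'.
Only Taxon 2 and Taxon 9 show the derived state 'present' for C1, supporting them as a clade.
C2 (derived state 'present') is shared by Taxon 1 and Taxon 3 — a synapomorphy uniting that clade.
C3 (derived state 'present') is shared by all ingroup taxa — unites the whole ingroup.
C4: derived state 'absent' in Taxon 2, Taxon 8, and Taxon 9 only — synapomorphy for {Taxon 2, Taxon 8, Taxon 9}.
C5: derived state 'absent' in Taxon 9 only — an autapomorphy, so it tells us nothing about relationships among taxa.
Most parsimonious ingroup topology: ((Taxon 1,Taxon 3),((Taxon 2,Taxon 9),Taxon 8)).
Changes per character on this tree: C1: 1; C2: 1; C3: 1; C4: 1; C5: 1.
Total = 5.

5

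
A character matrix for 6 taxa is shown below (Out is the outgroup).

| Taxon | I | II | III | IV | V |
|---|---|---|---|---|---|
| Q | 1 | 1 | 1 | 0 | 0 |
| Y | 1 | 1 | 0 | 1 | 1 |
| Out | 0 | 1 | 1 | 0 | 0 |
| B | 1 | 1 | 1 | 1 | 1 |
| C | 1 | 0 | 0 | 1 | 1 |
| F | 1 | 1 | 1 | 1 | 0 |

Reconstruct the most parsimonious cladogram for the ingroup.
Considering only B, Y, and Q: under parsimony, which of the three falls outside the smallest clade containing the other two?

Q

Character polarity is set by the outgroup: the derived state is whichever differs from the outgroup's state, so for II, III the derived state is '0', and for the remaining characters it is '1'.
All ingroup taxa share the derived state '1' for I; it defines the ingroup but does not resolve relationships within it.
II (derived state '0') is unique to C (autapomorphy; uninformative for grouping).
III: derived state '0' in C and Y only — synapomorphy for {C, Y}.
IV (derived state '1') is shared by B, C, F, and Y — a synapomorphy uniting that clade.
Only B, C, and Y show the derived state '1' for V, supporting them as a clade.
Most parsimonious ingroup topology: ((F,(B,(Y,C))),Q).
B and Y share a more recent common ancestor with each other than either does with Q, so Q is the least closely related of the three.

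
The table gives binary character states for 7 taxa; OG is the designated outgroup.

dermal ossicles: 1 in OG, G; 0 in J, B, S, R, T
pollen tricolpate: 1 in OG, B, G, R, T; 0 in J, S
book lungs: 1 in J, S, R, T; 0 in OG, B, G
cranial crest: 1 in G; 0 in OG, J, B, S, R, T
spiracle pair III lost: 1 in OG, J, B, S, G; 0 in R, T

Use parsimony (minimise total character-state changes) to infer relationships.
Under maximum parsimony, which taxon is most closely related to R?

Character polarity is set by the outgroup: the derived state is whichever differs from the outgroup's state, so for dermal ossicles, pollen tricolpate, spiracle pair III lost the derived state is '0', and for the remaining characters it is '1'.
Only B, J, R, S, and T show the derived state '0' for dermal ossicles, supporting them as a clade.
pollen tricolpate (derived state '0') is shared by J and S — a synapomorphy uniting that clade.
book lungs (derived state '1') is shared by J, R, S, and T — a synapomorphy uniting that clade.
cranial crest: derived state '1' in G only — an autapomorphy, so it tells us nothing about relationships among taxa.
spiracle pair III lost (derived state '0') is shared by R and T — a synapomorphy uniting that clade.
Most parsimonious ingroup topology: ((((J,S),(R,T)),B),G).
R and T form a cherry on this tree, so they are sister taxa.

T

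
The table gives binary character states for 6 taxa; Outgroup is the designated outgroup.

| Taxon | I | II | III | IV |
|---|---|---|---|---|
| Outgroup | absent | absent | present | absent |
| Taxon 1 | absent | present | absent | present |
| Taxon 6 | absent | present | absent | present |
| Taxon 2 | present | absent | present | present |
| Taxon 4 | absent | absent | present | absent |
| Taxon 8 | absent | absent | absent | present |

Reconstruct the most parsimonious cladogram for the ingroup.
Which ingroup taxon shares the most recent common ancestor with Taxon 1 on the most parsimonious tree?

Character polarity is set by the outgroup: the derived state is whichever differs from the outgroup's state, so for III the derived state is 'absent', and for the remaining characters it is 'present'.
I: derived state 'present' in Taxon 2 only — an autapomorphy, so it tells us nothing about relationships among taxa.
Only Taxon 1 and Taxon 6 show the derived state 'present' for II, supporting them as a clade.
III (derived state 'absent') is shared by Taxon 1, Taxon 6, and Taxon 8 — a synapomorphy uniting that clade.
IV: derived state 'present' in Taxon 1, Taxon 2, Taxon 6, and Taxon 8 only — synapomorphy for {Taxon 1, Taxon 2, Taxon 6, Taxon 8}.
Most parsimonious ingroup topology: ((((Taxon 1,Taxon 6),Taxon 8),Taxon 2),Taxon 4).
Taxon 1 and Taxon 6 form a cherry on this tree, so they are sister taxa.

Taxon 6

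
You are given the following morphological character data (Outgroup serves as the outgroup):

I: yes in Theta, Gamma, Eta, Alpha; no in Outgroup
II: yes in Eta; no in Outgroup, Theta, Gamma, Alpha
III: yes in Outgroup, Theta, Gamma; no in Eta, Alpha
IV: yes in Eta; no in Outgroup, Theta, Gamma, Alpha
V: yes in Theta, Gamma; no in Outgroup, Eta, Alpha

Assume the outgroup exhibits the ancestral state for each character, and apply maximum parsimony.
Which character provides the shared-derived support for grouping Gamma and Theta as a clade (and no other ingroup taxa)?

V

Character polarity is set by the outgroup: the derived state is whichever differs from the outgroup's state, so for III the derived state is 'no', and for the remaining characters it is 'yes'.
I (derived state 'yes') is shared by all ingroup taxa — unites the whole ingroup.
II (derived state 'yes') is unique to Eta (autapomorphy; uninformative for grouping).
III: derived state 'no' in Alpha and Eta only — synapomorphy for {Alpha, Eta}.
IV (derived state 'yes') is unique to Eta (autapomorphy; uninformative for grouping).
V (derived state 'yes') is shared by Gamma and Theta — a synapomorphy uniting that clade.
Most parsimonious ingroup topology: ((Theta,Gamma),(Eta,Alpha)).
The clade {Gamma, Theta} is supported by V: its derived state 'yes' occurs in exactly those taxa and in no other taxon (including the outgroup).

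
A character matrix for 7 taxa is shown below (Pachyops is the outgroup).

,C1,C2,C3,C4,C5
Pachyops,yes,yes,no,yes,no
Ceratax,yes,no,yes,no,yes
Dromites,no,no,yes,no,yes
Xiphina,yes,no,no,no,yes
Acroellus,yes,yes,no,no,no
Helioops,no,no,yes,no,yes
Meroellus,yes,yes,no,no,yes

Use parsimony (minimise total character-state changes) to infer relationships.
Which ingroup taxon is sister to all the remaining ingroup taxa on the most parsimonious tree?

Acroellus

Character polarity is set by the outgroup: the derived state is whichever differs from the outgroup's state, so for C1, C2, C4 the derived state is 'no', and for the remaining characters it is 'yes'.
C1: derived state 'no' in Dromites and Helioops only — synapomorphy for {Dromites, Helioops}.
C2: derived state 'no' in Ceratax, Dromites, Helioops, and Xiphina only — synapomorphy for {Ceratax, Dromites, Helioops, Xiphina}.
C3: derived state 'yes' in Ceratax, Dromites, and Helioops only — synapomorphy for {Ceratax, Dromites, Helioops}.
C4 (derived state 'no') is shared by all ingroup taxa — unites the whole ingroup.
Only Ceratax, Dromites, Helioops, Meroellus, and Xiphina show the derived state 'yes' for C5, supporting them as a clade.
Most parsimonious ingroup topology: ((((Ceratax,(Dromites,Helioops)),Xiphina),Meroellus),Acroellus).
Acroellus is sister to the clade containing all other ingroup taxa, so it is the earliest-diverging (most basal) ingroup lineage.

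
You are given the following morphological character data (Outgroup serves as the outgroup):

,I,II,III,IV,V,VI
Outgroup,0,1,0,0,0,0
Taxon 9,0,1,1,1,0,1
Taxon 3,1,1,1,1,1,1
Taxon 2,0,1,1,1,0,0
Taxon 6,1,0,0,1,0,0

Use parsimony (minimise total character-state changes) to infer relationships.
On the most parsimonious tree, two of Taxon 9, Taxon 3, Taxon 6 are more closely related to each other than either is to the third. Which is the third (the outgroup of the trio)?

Character polarity is set by the outgroup: the derived state is whichever differs from the outgroup's state, so for II the derived state is '0', and for the remaining characters it is '1'.
I (state '1') occurs in Taxon 3 and Taxon 6 but conflicts with the nesting implied by the other characters — most parsimoniously interpreted as homoplasy.
II: derived state '0' in Taxon 6 only — an autapomorphy, so it tells us nothing about relationships among taxa.
III (derived state '1') is shared by Taxon 2, Taxon 3, and Taxon 9 — a synapomorphy uniting that clade.
All ingroup taxa share the derived state '1' for IV; it defines the ingroup but does not resolve relationships within it.
V (derived state '1') is unique to Taxon 3 (autapomorphy; uninformative for grouping).
VI (derived state '1') is shared by Taxon 3 and Taxon 9 — a synapomorphy uniting that clade.
Most parsimonious ingroup topology: (((Taxon 9,Taxon 3),Taxon 2),Taxon 6).
Taxon 3 and Taxon 9 share a more recent common ancestor with each other than either does with Taxon 6, so Taxon 6 is the least closely related of the three.

Taxon 6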